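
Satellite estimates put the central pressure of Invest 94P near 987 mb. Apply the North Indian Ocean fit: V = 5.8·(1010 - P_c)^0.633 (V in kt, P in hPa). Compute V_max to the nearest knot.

ΔP = 1010 − 987 = 23 mb.
23^0.633 ≈ 7.277.
V ≈ 5.8 × 7.277 ≈ 42.2 kt.

42 kt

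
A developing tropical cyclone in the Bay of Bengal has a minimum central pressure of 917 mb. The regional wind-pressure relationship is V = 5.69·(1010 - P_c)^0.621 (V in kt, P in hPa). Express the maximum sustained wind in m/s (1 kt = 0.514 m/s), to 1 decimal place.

48.8 m/s

ΔP = 1010 − 917 = 93 mb.
V ≈ 5.69 × 93^0.621 = 5.69 × 16.689 ≈ 94.960 kt.
94.960 × 0.514 ≈ 48.81 m/s → 48.8 m/s.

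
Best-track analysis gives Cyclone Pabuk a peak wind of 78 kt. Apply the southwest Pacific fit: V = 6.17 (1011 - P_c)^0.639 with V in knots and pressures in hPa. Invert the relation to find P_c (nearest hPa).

ΔP = (V / 6.17)^(1/0.639) = (78/6.17)^1.565.
78/6.17 = 12.642; 12.642^1.565 ≈ 53.00 hPa.
P_c = 1011 − 53.00 = 958.00 ≈ 958 hPa.

958 hPa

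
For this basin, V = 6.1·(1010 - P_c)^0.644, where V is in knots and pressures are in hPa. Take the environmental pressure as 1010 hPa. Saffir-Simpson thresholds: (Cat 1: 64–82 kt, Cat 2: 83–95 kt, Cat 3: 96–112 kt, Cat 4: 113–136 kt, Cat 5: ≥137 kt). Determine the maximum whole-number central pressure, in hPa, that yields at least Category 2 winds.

Category 2 begins at V = 83 kt.
Required ΔP = (83/6.1)^(1/0.644) = 13.607^1.553 ≈ 57.61 hPa.
P_c ≤ 1010 − 57.61 = 952.39, so the highest integer P_c is 952 hPa.

952 hPa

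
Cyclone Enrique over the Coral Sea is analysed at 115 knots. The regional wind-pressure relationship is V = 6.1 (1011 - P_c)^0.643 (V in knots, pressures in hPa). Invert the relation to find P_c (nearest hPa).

ΔP = (V / 6.1)^(1/0.643) = (115/6.1)^1.555.
115/6.1 = 18.852; 18.852^1.555 ≈ 96.26 hPa.
P_c = 1011 − 96.26 = 914.74 ≈ 915 hPa.

915 hPa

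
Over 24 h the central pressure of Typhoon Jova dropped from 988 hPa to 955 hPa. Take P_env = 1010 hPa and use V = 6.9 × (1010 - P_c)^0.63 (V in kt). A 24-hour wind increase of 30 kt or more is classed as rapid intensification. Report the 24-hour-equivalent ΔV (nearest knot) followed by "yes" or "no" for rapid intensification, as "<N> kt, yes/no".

V₁: ΔP = 22, V ≈ 6.9 × 22^0.63 ≈ 48.37 kt.
V₂: ΔP = 55, V ≈ 6.9 × 55^0.63 ≈ 86.15 kt.
ΔV over 24 h = 37.78 kt → 24 h equivalent = 37.78 × 24/24 ≈ 37.78 kt.
38 kt ≥ 30 kt ⇒ rapid intensification.

38 kt, yes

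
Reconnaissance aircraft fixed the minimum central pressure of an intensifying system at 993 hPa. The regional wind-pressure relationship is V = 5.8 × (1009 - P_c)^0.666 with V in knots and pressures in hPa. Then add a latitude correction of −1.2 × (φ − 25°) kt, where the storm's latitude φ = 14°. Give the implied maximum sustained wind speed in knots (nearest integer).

50 kt

ΔP = 1009 − 993 = 16 hPa.
16^0.666 ≈ 6.338.
V ≈ 5.8 × 6.338 ≈ 36.8 kt.
Latitude correction: −1.2 × (14 − 25) = 13.2 kt.
Corrected V ≈ 50 kt → 50 kt.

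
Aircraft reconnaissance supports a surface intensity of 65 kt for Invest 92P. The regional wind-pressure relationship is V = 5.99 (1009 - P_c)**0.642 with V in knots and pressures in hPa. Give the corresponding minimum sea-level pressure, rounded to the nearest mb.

968 mb

ΔP = (V / 5.99)^(1/0.642) = (65/5.99)^1.558.
65/5.99 = 10.851; 10.851^1.558 ≈ 41.01 mb.
P_c = 1009 − 41.01 = 967.99 ≈ 968 mb.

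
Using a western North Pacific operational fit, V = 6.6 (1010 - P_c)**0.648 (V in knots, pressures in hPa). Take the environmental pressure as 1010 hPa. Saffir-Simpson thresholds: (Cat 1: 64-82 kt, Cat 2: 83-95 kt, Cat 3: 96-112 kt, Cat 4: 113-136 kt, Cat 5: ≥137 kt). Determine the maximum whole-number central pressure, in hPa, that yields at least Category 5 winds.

Category 5 begins at V = 137 kt.
Required ΔP = (137/6.6)^(1/0.648) = 20.758^1.543 ≈ 107.82 hPa.
P_c ≤ 1010 − 107.82 = 902.18, so the highest integer P_c is 902 hPa.

902 hPa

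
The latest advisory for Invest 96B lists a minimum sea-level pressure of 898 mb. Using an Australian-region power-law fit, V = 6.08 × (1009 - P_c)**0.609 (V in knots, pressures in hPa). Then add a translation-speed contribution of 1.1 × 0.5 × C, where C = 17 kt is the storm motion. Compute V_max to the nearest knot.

116 kt

ΔP = 1009 − 898 = 111 mb.
111^0.609 ≈ 17.604.
V ≈ 6.08 × 17.604 ≈ 107.0 kt.
Translation term: 1.1 × 0.5 × 17 = 9.35 kt.
Corrected V ≈ 116.35 kt → 116 kt.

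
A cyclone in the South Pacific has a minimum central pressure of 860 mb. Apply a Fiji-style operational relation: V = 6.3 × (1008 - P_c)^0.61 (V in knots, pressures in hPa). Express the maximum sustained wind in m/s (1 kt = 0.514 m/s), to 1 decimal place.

ΔP = 1008 − 860 = 148 mb.
V ≈ 6.3 × 148^0.61 = 6.3 × 21.079 ≈ 132.801 kt.
132.801 × 0.514 ≈ 68.26 m/s → 68.3 m/s.

68.3 m/s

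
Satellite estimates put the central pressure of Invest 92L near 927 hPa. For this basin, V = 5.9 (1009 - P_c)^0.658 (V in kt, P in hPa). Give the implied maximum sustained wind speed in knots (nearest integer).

107 kt

ΔP = 1009 − 927 = 82 hPa.
82^0.658 ≈ 18.167.
V ≈ 5.9 × 18.167 ≈ 107.2 kt.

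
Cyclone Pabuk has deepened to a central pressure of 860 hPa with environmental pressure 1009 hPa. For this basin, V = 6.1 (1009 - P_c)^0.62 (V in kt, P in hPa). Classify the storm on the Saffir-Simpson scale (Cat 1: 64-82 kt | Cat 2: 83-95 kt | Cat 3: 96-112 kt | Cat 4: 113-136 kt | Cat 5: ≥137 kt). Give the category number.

4

ΔP = 1009 − 860 = 149 hPa.
V ≈ 6.1 × 149^0.62 = 6.1 × 22.25 ≈ 136 kt.
136 kt falls in the Category 4 band.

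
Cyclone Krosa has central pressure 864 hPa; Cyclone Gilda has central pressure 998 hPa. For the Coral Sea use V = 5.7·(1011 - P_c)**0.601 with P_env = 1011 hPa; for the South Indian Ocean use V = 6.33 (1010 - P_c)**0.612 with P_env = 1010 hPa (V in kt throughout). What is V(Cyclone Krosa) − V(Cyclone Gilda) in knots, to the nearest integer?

85 kt

Cyclone Krosa: ΔP = 147; V ≈ 5.7 × 147^0.601 ≈ 114.40 kt.
Cyclone Gilda: ΔP = 12; V ≈ 6.33 × 12^0.612 ≈ 28.96 kt.
Difference ≈ 114.40 − 28.96 = 85.44 → 85 kt.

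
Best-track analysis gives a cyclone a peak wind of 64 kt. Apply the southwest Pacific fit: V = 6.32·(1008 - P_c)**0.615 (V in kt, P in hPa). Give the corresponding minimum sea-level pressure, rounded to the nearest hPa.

965 hPa

ΔP = (V / 6.32)^(1/0.615) = (64/6.32)^1.626.
64/6.32 = 10.127; 10.127^1.626 ≈ 43.14 hPa.
P_c = 1008 − 43.14 = 964.86 ≈ 965 hPa.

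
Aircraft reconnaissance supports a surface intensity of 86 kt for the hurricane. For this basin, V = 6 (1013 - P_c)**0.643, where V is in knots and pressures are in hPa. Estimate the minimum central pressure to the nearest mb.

ΔP = (V / 6)^(1/0.643) = (86/6)^1.555.
86/6 = 14.333; 14.333^1.555 ≈ 62.86 mb.
P_c = 1013 − 62.86 = 950.14 ≈ 950 mb.

950 mb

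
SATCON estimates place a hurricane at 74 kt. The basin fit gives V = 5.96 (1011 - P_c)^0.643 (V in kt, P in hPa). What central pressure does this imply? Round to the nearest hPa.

961 hPa

ΔP = (V / 5.96)^(1/0.643) = (74/5.96)^1.555.
74/5.96 = 12.416; 12.416^1.555 ≈ 50.28 hPa.
P_c = 1011 − 50.28 = 960.72 ≈ 961 hPa.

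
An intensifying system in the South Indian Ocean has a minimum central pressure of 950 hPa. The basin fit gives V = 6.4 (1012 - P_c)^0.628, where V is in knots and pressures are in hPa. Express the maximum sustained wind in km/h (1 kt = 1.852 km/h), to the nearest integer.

ΔP = 1012 − 950 = 62 hPa.
V ≈ 6.4 × 62^0.628 = 6.4 × 13.354 ≈ 85.468 kt.
85.468 × 1.852 ≈ 158.29 km/h → 158 km/h.

158 km/h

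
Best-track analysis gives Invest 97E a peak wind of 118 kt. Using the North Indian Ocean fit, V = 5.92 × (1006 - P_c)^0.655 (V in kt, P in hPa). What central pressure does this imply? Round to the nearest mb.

ΔP = (V / 5.92)^(1/0.655) = (118/5.92)^1.527.
118/5.92 = 19.932; 19.932^1.527 ≈ 96.40 mb.
P_c = 1006 − 96.40 = 909.60 ≈ 910 mb.

910 mb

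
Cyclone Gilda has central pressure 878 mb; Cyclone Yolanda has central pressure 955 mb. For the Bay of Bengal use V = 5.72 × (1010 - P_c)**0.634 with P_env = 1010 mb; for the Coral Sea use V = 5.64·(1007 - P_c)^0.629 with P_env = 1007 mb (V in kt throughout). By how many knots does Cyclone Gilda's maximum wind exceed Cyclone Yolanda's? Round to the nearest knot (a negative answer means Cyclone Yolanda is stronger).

Cyclone Gilda: ΔP = 132; V ≈ 5.72 × 132^0.634 ≈ 126.43 kt.
Cyclone Yolanda: ΔP = 52; V ≈ 5.64 × 52^0.629 ≈ 67.71 kt.
Difference ≈ 126.43 − 67.71 = 58.72 → 59 kt.

59 kt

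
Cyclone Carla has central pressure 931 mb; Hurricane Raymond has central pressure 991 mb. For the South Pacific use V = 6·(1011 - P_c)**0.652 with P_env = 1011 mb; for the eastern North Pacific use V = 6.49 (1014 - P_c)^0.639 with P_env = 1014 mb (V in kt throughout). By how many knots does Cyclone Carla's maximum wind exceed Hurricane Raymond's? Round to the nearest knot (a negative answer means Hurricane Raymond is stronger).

56 kt

Cyclone Carla: ΔP = 80; V ≈ 6 × 80^0.652 ≈ 104.46 kt.
Hurricane Raymond: ΔP = 23; V ≈ 6.49 × 23^0.639 ≈ 48.13 kt.
Difference ≈ 104.46 − 48.13 = 56.33 → 56 kt.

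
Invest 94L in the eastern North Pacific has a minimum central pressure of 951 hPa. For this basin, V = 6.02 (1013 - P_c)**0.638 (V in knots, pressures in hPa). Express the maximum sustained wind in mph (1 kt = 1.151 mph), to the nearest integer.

ΔP = 1013 − 951 = 62 hPa.
V ≈ 6.02 × 62^0.638 = 6.02 × 13.917 ≈ 83.780 kt.
83.780 × 1.151 ≈ 96.43 mph → 96 mph.

96 mph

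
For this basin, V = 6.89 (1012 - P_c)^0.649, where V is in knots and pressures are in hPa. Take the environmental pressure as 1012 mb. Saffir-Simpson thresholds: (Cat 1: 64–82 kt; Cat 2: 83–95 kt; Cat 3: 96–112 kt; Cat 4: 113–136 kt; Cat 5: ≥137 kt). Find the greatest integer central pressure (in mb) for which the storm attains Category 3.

Category 3 begins at V = 96 kt.
Required ΔP = (96/6.89)^(1/0.649) = 13.933^1.541 ≈ 57.92 mb.
P_c ≤ 1012 − 57.92 = 954.08, so the highest integer P_c is 954 mb.

954 mb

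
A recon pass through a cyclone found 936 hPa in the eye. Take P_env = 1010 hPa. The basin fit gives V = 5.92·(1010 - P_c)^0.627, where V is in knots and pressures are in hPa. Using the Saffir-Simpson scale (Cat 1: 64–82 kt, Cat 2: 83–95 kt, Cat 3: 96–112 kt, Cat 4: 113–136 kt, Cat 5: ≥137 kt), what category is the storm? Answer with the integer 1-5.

ΔP = 1010 − 936 = 74 hPa.
V ≈ 5.92 × 74^0.627 = 5.92 × 14.86 ≈ 88 kt.
88 kt falls in the Category 2 band.

2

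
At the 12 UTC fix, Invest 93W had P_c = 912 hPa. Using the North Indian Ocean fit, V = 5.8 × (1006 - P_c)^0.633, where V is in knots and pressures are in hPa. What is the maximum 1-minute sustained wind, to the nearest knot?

103 kt

ΔP = 1006 − 912 = 94 hPa.
94^0.633 ≈ 17.741.
V ≈ 5.8 × 17.741 ≈ 102.9 kt.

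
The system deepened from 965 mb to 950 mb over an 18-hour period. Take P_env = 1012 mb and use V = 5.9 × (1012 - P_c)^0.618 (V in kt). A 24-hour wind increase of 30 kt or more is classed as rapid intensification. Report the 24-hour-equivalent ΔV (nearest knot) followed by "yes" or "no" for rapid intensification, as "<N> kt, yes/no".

16 kt, no

V₁: ΔP = 47, V ≈ 5.9 × 47^0.618 ≈ 63.71 kt.
V₂: ΔP = 62, V ≈ 5.9 × 62^0.618 ≈ 75.60 kt.
ΔV over 18 h = 11.89 kt → 24 h equivalent = 11.89 × 24/18 ≈ 15.85 kt.
16 kt < 30 kt ⇒ not rapid intensification.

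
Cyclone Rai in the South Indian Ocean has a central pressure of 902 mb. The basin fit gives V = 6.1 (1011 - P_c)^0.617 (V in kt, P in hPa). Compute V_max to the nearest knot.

110 kt

ΔP = 1011 − 902 = 109 mb.
109^0.617 ≈ 18.076.
V ≈ 6.1 × 18.076 ≈ 110.3 kt.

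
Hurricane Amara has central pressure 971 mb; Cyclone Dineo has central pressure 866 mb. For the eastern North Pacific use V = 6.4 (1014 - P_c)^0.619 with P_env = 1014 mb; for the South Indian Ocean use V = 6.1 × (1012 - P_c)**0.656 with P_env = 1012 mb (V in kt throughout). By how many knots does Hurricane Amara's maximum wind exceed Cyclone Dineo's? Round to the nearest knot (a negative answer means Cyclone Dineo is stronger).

Hurricane Amara: ΔP = 43; V ≈ 6.4 × 43^0.619 ≈ 65.66 kt.
Cyclone Dineo: ΔP = 146; V ≈ 6.1 × 146^0.656 ≈ 160.38 kt.
Difference ≈ 65.66 − 160.38 = -94.72 → -95 kt.

-95 kt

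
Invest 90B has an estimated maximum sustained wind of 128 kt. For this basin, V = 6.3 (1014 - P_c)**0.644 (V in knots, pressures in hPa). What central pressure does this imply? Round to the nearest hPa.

ΔP = (V / 6.3)^(1/0.644) = (128/6.3)^1.553.
128/6.3 = 20.317; 20.317^1.553 ≈ 107.36 hPa.
P_c = 1014 − 107.36 = 906.64 ≈ 907 hPa.

907 hPa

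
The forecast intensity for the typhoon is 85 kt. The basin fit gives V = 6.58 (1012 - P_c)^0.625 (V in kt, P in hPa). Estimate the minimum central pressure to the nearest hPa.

952 hPa

ΔP = (V / 6.58)^(1/0.625) = (85/6.58)^1.600.
85/6.58 = 12.918; 12.918^1.600 ≈ 59.97 hPa.
P_c = 1012 − 59.97 = 952.03 ≈ 952 hPa.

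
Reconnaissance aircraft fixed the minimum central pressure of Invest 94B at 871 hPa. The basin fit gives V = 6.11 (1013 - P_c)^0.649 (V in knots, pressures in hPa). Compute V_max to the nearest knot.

152 kt

ΔP = 1013 − 871 = 142 hPa.
142^0.649 ≈ 24.936.
V ≈ 6.11 × 24.936 ≈ 152.4 kt.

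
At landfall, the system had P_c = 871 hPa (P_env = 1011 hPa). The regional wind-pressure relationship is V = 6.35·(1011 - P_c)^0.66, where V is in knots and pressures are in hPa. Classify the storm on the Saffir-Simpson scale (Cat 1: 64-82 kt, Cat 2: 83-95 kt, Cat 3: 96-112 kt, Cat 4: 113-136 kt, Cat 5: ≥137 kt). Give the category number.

5

ΔP = 1011 − 871 = 140 hPa.
V ≈ 6.35 × 140^0.66 = 6.35 × 26.09 ≈ 166 kt.
166 kt falls in the Category 5 band.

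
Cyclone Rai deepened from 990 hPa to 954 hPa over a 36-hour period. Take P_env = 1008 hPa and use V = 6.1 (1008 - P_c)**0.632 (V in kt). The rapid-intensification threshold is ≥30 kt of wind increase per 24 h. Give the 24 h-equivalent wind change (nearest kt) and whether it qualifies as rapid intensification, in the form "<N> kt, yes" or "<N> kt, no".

V₁: ΔP = 18, V ≈ 6.1 × 18^0.632 ≈ 37.90 kt.
V₂: ΔP = 54, V ≈ 6.1 × 54^0.632 ≈ 75.89 kt.
ΔV over 36 h = 37.99 kt → 24 h equivalent = 37.99 × 24/36 ≈ 25.33 kt.
25 kt < 30 kt ⇒ not rapid intensification.

25 kt, no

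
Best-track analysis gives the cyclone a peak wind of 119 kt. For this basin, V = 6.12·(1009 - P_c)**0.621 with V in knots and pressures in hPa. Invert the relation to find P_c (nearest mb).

890 mb

ΔP = (V / 6.12)^(1/0.621) = (119/6.12)^1.610.
119/6.12 = 19.444; 19.444^1.610 ≈ 118.95 mb.
P_c = 1009 − 118.95 = 890.05 ≈ 890 mb.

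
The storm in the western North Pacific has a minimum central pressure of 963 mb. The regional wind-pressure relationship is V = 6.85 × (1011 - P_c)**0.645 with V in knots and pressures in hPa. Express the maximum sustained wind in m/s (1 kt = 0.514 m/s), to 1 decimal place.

42.8 m/s

ΔP = 1011 − 963 = 48 mb.
V ≈ 6.85 × 48^0.645 = 6.85 × 12.145 ≈ 83.194 kt.
83.194 × 0.514 ≈ 42.76 m/s → 42.8 m/s.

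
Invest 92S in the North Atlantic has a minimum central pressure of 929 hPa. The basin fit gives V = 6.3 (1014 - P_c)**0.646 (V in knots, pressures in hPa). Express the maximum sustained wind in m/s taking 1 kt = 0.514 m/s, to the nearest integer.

ΔP = 1014 − 929 = 85 hPa.
V ≈ 6.3 × 85^0.646 = 6.3 × 17.636 ≈ 111.108 kt.
111.108 × 0.514 ≈ 57.11 m/s → 57 m/s.

57 m/s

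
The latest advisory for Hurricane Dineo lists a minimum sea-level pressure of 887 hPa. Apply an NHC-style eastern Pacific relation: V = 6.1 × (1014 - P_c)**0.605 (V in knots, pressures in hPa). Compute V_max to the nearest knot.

ΔP = 1014 − 887 = 127 hPa.
127^0.605 ≈ 18.741.
V ≈ 6.1 × 18.741 ≈ 114.3 kt.

114 kt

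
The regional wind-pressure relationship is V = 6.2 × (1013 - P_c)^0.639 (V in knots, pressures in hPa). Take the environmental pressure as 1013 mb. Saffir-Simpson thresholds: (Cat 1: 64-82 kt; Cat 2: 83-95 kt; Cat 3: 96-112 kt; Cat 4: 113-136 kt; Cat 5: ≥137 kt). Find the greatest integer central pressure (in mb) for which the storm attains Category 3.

940 mb

Category 3 begins at V = 96 kt.
Required ΔP = (96/6.2)^(1/0.639) = 15.484^1.565 ≈ 72.79 mb.
P_c ≤ 1013 − 72.79 = 940.21, so the highest integer P_c is 940 mb.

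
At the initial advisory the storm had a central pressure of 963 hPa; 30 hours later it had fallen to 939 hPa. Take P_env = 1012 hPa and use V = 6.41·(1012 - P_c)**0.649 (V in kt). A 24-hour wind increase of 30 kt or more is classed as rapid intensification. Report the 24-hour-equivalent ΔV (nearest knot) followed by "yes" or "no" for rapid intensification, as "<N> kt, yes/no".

V₁: ΔP = 49, V ≈ 6.41 × 49^0.649 ≈ 80.13 kt.
V₂: ΔP = 73, V ≈ 6.41 × 73^0.649 ≈ 103.79 kt.
ΔV over 30 h = 23.66 kt → 24 h equivalent = 23.66 × 24/30 ≈ 18.93 kt.
19 kt < 30 kt ⇒ not rapid intensification.

19 kt, no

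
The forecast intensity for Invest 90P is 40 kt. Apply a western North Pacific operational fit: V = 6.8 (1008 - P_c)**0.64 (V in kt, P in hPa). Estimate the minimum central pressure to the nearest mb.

ΔP = (V / 6.8)^(1/0.64) = (40/6.8)^1.562.
40/6.8 = 5.882; 5.882^1.562 ≈ 15.94 mb.
P_c = 1008 − 15.94 = 992.06 ≈ 992 mb.

992 mb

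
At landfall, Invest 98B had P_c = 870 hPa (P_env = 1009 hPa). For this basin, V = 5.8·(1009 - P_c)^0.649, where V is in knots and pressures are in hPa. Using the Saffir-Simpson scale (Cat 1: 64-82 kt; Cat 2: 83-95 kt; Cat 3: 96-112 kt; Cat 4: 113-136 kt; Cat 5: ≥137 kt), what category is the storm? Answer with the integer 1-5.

ΔP = 1009 − 870 = 139 hPa.
V ≈ 5.8 × 139^0.649 = 5.8 × 24.59 ≈ 143 kt.
143 kt falls in the Category 5 band.

5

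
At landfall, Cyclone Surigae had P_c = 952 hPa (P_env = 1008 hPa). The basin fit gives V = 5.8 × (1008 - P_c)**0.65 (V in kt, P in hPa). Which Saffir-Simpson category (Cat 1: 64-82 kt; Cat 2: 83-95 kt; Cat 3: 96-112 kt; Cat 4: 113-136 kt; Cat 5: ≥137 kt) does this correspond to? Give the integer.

1

ΔP = 1008 − 952 = 56 hPa.
V ≈ 5.8 × 56^0.65 = 5.8 × 13.69 ≈ 79 kt.
79 kt falls in the Category 1 band.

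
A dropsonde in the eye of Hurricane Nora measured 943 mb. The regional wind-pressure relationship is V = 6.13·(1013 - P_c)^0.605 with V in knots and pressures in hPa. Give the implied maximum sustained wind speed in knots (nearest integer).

80 kt

ΔP = 1013 − 943 = 70 mb.
70^0.605 ≈ 13.070.
V ≈ 6.13 × 13.070 ≈ 80.1 kt.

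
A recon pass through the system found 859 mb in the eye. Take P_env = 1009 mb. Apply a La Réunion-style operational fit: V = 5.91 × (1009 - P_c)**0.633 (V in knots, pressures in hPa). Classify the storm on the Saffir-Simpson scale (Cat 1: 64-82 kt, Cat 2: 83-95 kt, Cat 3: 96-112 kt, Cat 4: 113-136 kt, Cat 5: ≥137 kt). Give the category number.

5

ΔP = 1009 − 859 = 150 mb.
V ≈ 5.91 × 150^0.633 = 5.91 × 23.85 ≈ 141 kt.
141 kt falls in the Category 5 band.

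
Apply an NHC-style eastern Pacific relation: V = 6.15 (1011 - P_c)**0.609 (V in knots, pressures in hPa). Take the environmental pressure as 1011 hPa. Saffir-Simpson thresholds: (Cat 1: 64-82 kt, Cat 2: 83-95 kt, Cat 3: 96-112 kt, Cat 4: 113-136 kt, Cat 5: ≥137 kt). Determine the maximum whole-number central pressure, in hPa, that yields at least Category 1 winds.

964 hPa

Category 1 begins at V = 64 kt.
Required ΔP = (64/6.15)^(1/0.609) = 10.407^1.642 ≈ 46.82 hPa.
P_c ≤ 1011 − 46.82 = 964.18, so the highest integer P_c is 964 hPa.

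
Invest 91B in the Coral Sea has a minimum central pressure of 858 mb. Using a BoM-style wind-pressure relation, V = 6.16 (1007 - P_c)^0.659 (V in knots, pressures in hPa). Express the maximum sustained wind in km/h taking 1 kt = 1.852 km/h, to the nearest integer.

ΔP = 1007 − 858 = 149 mb.
V ≈ 6.16 × 149^0.659 = 6.16 × 27.048 ≈ 166.614 kt.
166.614 × 1.852 ≈ 308.57 km/h → 309 km/h.

309 km/h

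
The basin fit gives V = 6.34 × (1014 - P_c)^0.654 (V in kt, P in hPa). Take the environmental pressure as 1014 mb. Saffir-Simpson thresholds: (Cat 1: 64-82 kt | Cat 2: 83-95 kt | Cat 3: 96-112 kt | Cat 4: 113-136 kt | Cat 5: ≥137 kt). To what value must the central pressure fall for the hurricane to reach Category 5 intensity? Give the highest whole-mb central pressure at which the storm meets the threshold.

904 mb

Category 5 begins at V = 137 kt.
Required ΔP = (137/6.34)^(1/0.654) = 21.609^1.529 ≈ 109.83 mb.
P_c ≤ 1014 − 109.83 = 904.17, so the highest integer P_c is 904 mb.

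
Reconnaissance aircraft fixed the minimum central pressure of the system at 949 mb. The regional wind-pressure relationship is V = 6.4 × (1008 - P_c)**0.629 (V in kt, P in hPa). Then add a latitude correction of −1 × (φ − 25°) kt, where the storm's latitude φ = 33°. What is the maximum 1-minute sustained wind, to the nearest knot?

75 kt

ΔP = 1008 − 949 = 59 mb.
59^0.629 ≈ 12.998.
V ≈ 6.4 × 12.998 ≈ 83.2 kt.
Latitude correction: −1 × (33 − 25) = -8 kt.
Corrected V ≈ 75.2 kt → 75 kt.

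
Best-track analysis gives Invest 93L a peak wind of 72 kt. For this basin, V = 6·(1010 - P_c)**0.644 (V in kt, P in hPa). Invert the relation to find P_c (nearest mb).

963 mb

ΔP = (V / 6)^(1/0.644) = (72/6)^1.553.
72/6 = 12.000; 12.000^1.553 ≈ 47.40 mb.
P_c = 1010 − 47.40 = 962.60 ≈ 963 mb.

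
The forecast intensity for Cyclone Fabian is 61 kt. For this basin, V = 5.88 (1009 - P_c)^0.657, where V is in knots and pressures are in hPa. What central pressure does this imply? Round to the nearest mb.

974 mb

ΔP = (V / 5.88)^(1/0.657) = (61/5.88)^1.522.
61/5.88 = 10.374; 10.374^1.522 ≈ 35.18 mb.
P_c = 1009 − 35.18 = 973.82 ≈ 974 mb.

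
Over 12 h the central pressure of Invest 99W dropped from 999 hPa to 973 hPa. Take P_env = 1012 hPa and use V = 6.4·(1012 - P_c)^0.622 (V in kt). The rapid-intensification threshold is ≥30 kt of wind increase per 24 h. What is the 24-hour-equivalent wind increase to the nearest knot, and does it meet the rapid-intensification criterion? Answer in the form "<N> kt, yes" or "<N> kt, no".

V₁: ΔP = 13, V ≈ 6.4 × 13^0.622 ≈ 31.55 kt.
V₂: ΔP = 39, V ≈ 6.4 × 39^0.622 ≈ 62.49 kt.
ΔV over 12 h = 30.94 kt → 24 h equivalent = 30.94 × 24/12 ≈ 61.88 kt.
62 kt ≥ 30 kt ⇒ rapid intensification.

62 kt, yes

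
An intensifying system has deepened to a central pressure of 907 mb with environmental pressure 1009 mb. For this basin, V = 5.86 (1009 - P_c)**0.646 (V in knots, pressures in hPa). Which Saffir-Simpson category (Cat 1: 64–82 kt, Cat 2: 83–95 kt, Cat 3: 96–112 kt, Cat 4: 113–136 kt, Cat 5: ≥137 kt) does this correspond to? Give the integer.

4

ΔP = 1009 − 907 = 102 mb.
V ≈ 5.86 × 102^0.646 = 5.86 × 19.84 ≈ 116 kt.
116 kt falls in the Category 4 band.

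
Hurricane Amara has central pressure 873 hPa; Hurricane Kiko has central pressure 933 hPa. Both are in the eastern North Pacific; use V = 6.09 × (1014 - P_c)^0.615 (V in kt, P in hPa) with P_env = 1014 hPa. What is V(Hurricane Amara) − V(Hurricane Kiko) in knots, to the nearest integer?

Hurricane Amara: ΔP = 141; V ≈ 6.09 × 141^0.615 ≈ 127.76 kt.
Hurricane Kiko: ΔP = 81; V ≈ 6.09 × 81^0.615 ≈ 90.85 kt.
Difference ≈ 127.76 − 90.85 = 36.91 → 37 kt.

37 kt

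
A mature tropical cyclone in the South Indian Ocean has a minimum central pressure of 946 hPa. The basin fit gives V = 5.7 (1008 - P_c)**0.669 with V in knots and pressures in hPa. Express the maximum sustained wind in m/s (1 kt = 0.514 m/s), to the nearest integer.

46 m/s

ΔP = 1008 − 946 = 62 hPa.
V ≈ 5.7 × 62^0.669 = 5.7 × 15.816 ≈ 90.154 kt.
90.154 × 0.514 ≈ 46.34 m/s → 46 m/s.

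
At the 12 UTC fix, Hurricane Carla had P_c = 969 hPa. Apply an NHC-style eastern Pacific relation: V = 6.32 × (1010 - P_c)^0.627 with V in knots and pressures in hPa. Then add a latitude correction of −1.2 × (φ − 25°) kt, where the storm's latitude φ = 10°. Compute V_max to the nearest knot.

ΔP = 1010 − 969 = 41 hPa.
41^0.627 ≈ 10.262.
V ≈ 6.32 × 10.262 ≈ 64.9 kt.
Latitude correction: −1.2 × (10 − 25) = 18 kt.
Corrected V ≈ 82.9 kt → 83 kt.

83 kt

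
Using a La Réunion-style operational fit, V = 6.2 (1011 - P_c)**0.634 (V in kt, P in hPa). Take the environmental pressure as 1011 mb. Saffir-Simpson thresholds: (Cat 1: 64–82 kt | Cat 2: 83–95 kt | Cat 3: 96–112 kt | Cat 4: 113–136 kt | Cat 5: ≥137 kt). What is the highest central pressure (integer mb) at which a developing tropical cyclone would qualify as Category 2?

951 mb

Category 2 begins at V = 83 kt.
Required ΔP = (83/6.2)^(1/0.634) = 13.387^1.577 ≈ 59.86 mb.
P_c ≤ 1011 − 59.86 = 951.14, so the highest integer P_c is 951 mb.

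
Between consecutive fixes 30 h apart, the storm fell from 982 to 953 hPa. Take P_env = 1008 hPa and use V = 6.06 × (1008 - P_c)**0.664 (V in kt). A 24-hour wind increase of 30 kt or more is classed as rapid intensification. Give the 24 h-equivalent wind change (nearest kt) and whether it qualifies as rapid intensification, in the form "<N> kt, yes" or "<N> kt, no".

V₁: ΔP = 26, V ≈ 6.06 × 26^0.664 ≈ 52.72 kt.
V₂: ΔP = 55, V ≈ 6.06 × 55^0.664 ≈ 86.71 kt.
ΔV over 30 h = 33.99 kt → 24 h equivalent = 33.99 × 24/30 ≈ 27.19 kt.
27 kt < 30 kt ⇒ not rapid intensification.

27 kt, no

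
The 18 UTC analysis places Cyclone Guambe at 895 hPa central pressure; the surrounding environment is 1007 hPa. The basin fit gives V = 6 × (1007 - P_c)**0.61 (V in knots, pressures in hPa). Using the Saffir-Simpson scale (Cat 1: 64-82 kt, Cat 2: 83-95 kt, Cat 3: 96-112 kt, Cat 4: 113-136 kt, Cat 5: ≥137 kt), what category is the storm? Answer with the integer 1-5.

ΔP = 1007 − 895 = 112 hPa.
V ≈ 6 × 112^0.61 = 6 × 17.78 ≈ 107 kt.
107 kt falls in the Category 3 band.

3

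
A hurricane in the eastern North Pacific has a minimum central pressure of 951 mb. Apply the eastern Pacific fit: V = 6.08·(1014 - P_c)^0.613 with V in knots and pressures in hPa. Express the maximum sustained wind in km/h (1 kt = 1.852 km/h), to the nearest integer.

ΔP = 1014 − 951 = 63 mb.
V ≈ 6.08 × 63^0.613 = 6.08 × 12.676 ≈ 77.072 kt.
77.072 × 1.852 ≈ 142.74 km/h → 143 km/h.

143 km/h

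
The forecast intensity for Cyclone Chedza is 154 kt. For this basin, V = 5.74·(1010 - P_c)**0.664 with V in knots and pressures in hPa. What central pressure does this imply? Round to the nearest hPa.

868 hPa

ΔP = (V / 5.74)^(1/0.664) = (154/5.74)^1.506.
154/5.74 = 26.829; 26.829^1.506 ≈ 141.75 hPa.
P_c = 1010 − 141.75 = 868.25 ≈ 868 hPa.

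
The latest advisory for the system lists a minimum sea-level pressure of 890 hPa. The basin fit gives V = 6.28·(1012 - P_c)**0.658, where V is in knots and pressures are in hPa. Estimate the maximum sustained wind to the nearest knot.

148 kt

ΔP = 1012 − 890 = 122 hPa.
122^0.658 ≈ 23.595.
V ≈ 6.28 × 23.595 ≈ 148.2 kt.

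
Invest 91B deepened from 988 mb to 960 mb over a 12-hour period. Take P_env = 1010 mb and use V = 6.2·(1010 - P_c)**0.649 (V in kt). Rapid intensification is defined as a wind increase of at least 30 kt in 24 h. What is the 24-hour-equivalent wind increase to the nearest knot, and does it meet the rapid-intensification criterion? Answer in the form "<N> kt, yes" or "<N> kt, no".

65 kt, yes

V₁: ΔP = 22, V ≈ 6.2 × 22^0.649 ≈ 46.09 kt.
V₂: ΔP = 50, V ≈ 6.2 × 50^0.649 ≈ 78.53 kt.
ΔV over 12 h = 32.44 kt → 24 h equivalent = 32.44 × 24/12 ≈ 64.88 kt.
65 kt ≥ 30 kt ⇒ rapid intensification.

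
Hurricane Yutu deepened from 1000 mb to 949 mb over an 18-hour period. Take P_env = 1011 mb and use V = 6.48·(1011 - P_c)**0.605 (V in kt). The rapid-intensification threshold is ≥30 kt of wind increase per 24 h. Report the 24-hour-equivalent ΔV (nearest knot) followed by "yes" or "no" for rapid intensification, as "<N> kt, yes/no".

68 kt, yes

V₁: ΔP = 11, V ≈ 6.48 × 11^0.605 ≈ 27.65 kt.
V₂: ΔP = 62, V ≈ 6.48 × 62^0.605 ≈ 78.70 kt.
ΔV over 18 h = 51.05 kt → 24 h equivalent = 51.05 × 24/18 ≈ 68.07 kt.
68 kt ≥ 30 kt ⇒ rapid intensification.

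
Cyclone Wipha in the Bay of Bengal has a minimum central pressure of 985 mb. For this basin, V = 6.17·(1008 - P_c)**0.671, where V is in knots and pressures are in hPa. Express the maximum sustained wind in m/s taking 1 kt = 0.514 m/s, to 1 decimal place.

26.0 m/s

ΔP = 1008 − 985 = 23 mb.
V ≈ 6.17 × 23^0.671 = 6.17 × 8.198 ≈ 50.583 kt.
50.583 × 0.514 ≈ 26.00 m/s → 26.0 m/s.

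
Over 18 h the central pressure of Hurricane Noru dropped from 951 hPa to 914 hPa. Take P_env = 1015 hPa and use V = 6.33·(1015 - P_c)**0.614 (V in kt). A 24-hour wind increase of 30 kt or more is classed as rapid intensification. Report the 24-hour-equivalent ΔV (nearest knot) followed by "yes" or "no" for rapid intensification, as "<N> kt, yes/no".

35 kt, yes

V₁: ΔP = 64, V ≈ 6.33 × 64^0.614 ≈ 81.36 kt.
V₂: ΔP = 101, V ≈ 6.33 × 101^0.614 ≈ 107.66 kt.
ΔV over 18 h = 26.30 kt → 24 h equivalent = 26.30 × 24/18 ≈ 35.07 kt.
35 kt ≥ 30 kt ⇒ rapid intensification.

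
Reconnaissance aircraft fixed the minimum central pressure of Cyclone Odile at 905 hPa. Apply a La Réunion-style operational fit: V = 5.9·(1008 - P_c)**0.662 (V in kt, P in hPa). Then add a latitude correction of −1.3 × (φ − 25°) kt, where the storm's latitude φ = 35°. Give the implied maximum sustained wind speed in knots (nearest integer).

ΔP = 1008 − 905 = 103 hPa.
103^0.662 ≈ 21.503.
V ≈ 5.9 × 21.503 ≈ 126.9 kt.
Latitude correction: −1.3 × (35 − 25) = -13 kt.
Corrected V ≈ 113.9 kt → 114 kt.

114 kt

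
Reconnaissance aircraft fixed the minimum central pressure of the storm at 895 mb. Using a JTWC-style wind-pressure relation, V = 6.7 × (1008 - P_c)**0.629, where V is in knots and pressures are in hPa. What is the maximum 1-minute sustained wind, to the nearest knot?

131 kt

ΔP = 1008 − 895 = 113 mb.
113^0.629 ≈ 19.561.
V ≈ 6.7 × 19.561 ≈ 131.1 kt.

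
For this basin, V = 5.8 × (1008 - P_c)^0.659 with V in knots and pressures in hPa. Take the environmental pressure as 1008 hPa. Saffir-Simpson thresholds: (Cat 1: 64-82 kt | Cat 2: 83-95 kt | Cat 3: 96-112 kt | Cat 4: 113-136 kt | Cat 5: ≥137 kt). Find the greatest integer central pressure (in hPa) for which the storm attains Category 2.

Category 2 begins at V = 83 kt.
Required ΔP = (83/5.8)^(1/0.659) = 14.310^1.517 ≈ 56.71 hPa.
P_c ≤ 1008 − 56.71 = 951.29, so the highest integer P_c is 951 hPa.

951 hPa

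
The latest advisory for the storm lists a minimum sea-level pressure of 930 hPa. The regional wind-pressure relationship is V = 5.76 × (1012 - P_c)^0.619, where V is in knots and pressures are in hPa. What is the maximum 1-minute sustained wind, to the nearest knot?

88 kt

ΔP = 1012 − 930 = 82 hPa.
82^0.619 ≈ 15.299.
V ≈ 5.76 × 15.299 ≈ 88.1 kt.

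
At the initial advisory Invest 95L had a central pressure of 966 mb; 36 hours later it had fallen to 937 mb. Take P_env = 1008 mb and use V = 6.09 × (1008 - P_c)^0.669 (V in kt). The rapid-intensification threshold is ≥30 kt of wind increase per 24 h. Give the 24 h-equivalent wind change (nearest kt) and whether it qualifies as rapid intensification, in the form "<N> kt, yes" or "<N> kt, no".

21 kt, no

V₁: ΔP = 42, V ≈ 6.09 × 42^0.669 ≈ 74.23 kt.
V₂: ΔP = 71, V ≈ 6.09 × 71^0.669 ≈ 105.47 kt.
ΔV over 36 h = 31.24 kt → 24 h equivalent = 31.24 × 24/36 ≈ 20.83 kt.
21 kt < 30 kt ⇒ not rapid intensification.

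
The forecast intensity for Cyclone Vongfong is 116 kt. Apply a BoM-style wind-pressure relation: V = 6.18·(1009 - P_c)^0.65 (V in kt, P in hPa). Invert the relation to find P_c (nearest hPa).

ΔP = (V / 6.18)^(1/0.65) = (116/6.18)^1.538.
116/6.18 = 18.770; 18.770^1.538 ≈ 91.03 hPa.
P_c = 1009 − 91.03 = 917.97 ≈ 918 hPa.

918 hPa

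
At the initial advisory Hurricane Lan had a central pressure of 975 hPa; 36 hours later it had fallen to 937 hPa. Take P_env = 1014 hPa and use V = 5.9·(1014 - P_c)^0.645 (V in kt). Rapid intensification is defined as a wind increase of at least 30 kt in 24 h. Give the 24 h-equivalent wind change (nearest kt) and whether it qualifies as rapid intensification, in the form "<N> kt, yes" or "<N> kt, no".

23 kt, no

V₁: ΔP = 39, V ≈ 5.9 × 39^0.645 ≈ 62.67 kt.
V₂: ΔP = 77, V ≈ 5.9 × 77^0.645 ≈ 97.19 kt.
ΔV over 36 h = 34.52 kt → 24 h equivalent = 34.52 × 24/36 ≈ 23.01 kt.
23 kt < 30 kt ⇒ not rapid intensification.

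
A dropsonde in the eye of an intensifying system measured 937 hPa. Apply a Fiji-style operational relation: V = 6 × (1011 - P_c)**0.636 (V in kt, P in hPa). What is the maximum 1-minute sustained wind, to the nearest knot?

ΔP = 1011 − 937 = 74 hPa.
74^0.636 ≈ 15.447.
V ≈ 6 × 15.447 ≈ 92.7 kt.

93 kt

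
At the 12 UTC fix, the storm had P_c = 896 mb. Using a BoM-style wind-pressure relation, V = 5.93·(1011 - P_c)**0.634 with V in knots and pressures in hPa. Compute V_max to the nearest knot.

ΔP = 1011 − 896 = 115 mb.
115^0.634 ≈ 20.253.
V ≈ 5.93 × 20.253 ≈ 120.1 kt.

120 kt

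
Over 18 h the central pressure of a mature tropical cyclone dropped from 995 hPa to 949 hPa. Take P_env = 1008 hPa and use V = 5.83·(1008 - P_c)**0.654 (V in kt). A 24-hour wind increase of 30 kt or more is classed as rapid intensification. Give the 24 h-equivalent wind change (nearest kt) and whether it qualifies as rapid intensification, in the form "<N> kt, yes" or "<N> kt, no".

V₁: ΔP = 13, V ≈ 5.83 × 13^0.654 ≈ 31.20 kt.
V₂: ΔP = 59, V ≈ 5.83 × 59^0.654 ≈ 83.91 kt.
ΔV over 18 h = 52.71 kt → 24 h equivalent = 52.71 × 24/18 ≈ 70.28 kt.
70 kt ≥ 30 kt ⇒ rapid intensification.

70 kt, yes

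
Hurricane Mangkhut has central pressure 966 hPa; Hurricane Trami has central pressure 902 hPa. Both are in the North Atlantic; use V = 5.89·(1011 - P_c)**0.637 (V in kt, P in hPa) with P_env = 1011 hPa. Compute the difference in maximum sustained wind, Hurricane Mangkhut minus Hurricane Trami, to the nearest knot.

-50 kt

Hurricane Mangkhut: ΔP = 45; V ≈ 5.89 × 45^0.637 ≈ 66.56 kt.
Hurricane Trami: ΔP = 109; V ≈ 5.89 × 109^0.637 ≈ 116.94 kt.
Difference ≈ 66.56 − 116.94 = -50.38 → -50 kt.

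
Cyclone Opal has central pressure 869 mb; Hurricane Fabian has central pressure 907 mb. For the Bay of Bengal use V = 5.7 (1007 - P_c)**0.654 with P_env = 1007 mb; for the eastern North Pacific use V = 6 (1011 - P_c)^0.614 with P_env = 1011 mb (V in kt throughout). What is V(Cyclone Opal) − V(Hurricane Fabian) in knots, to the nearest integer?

Cyclone Opal: ΔP = 138; V ≈ 5.7 × 138^0.654 ≈ 143.01 kt.
Hurricane Fabian: ΔP = 104; V ≈ 6 × 104^0.614 ≈ 103.90 kt.
Difference ≈ 143.01 − 103.90 = 39.11 → 39 kt.

39 kt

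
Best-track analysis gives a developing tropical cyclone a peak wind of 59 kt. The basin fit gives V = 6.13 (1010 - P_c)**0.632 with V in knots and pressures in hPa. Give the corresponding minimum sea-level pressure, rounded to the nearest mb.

974 mb

ΔP = (V / 6.13)^(1/0.632) = (59/6.13)^1.582.
59/6.13 = 9.625; 9.625^1.582 ≈ 35.97 mb.
P_c = 1010 − 35.97 = 974.03 ≈ 974 mb.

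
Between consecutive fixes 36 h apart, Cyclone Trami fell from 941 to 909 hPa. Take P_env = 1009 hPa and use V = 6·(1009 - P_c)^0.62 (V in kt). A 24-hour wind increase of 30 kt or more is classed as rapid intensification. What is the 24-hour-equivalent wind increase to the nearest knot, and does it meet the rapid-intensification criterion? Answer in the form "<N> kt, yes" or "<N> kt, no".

V₁: ΔP = 68, V ≈ 6 × 68^0.62 ≈ 82.09 kt.
V₂: ΔP = 100, V ≈ 6 × 100^0.62 ≈ 104.27 kt.
ΔV over 36 h = 22.18 kt → 24 h equivalent = 22.18 × 24/36 ≈ 14.79 kt.
15 kt < 30 kt ⇒ not rapid intensification.

15 kt, no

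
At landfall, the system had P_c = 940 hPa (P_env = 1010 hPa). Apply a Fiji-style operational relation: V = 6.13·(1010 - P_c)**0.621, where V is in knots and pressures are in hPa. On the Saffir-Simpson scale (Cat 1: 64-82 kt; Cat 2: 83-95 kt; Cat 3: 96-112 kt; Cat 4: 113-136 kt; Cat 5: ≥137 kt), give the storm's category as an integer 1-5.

2

ΔP = 1010 − 940 = 70 hPa.
V ≈ 6.13 × 70^0.621 = 6.13 × 13.99 ≈ 86 kt.
86 kt falls in the Category 2 band.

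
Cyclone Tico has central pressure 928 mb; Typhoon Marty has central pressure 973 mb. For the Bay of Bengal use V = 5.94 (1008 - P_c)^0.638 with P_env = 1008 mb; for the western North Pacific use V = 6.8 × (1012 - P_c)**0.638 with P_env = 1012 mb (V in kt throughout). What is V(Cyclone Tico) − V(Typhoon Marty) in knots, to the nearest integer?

27 kt

Cyclone Tico: ΔP = 80; V ≈ 5.94 × 80^0.638 ≈ 97.27 kt.
Typhoon Marty: ΔP = 39; V ≈ 6.8 × 39^0.638 ≈ 70.41 kt.
Difference ≈ 97.27 − 70.41 = 26.86 → 27 kt.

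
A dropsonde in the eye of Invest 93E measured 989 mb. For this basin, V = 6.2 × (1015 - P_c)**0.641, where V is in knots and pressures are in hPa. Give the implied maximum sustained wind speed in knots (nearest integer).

50 kt

ΔP = 1015 − 989 = 26 mb.
26^0.641 ≈ 8.072.
V ≈ 6.2 × 8.072 ≈ 50.0 kt.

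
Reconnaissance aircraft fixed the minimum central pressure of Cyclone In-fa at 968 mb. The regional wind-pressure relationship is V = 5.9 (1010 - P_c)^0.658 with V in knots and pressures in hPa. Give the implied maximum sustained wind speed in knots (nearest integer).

ΔP = 1010 − 968 = 42 mb.
42^0.658 ≈ 11.698.
V ≈ 5.9 × 11.698 ≈ 69.0 kt.

69 kt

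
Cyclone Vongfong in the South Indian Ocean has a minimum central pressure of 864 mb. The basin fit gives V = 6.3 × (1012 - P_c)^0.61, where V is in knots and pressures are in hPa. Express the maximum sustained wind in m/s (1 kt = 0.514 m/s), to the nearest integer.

68 m/s

ΔP = 1012 − 864 = 148 mb.
V ≈ 6.3 × 148^0.61 = 6.3 × 21.079 ≈ 132.801 kt.
132.801 × 0.514 ≈ 68.26 m/s → 68 m/s.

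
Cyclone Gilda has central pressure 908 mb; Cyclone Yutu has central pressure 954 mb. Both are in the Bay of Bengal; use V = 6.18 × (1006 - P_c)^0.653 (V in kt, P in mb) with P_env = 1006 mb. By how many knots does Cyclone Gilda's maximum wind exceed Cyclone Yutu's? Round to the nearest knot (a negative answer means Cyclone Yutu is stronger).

Cyclone Gilda: ΔP = 98; V ≈ 6.18 × 98^0.653 ≈ 123.38 kt.
Cyclone Yutu: ΔP = 52; V ≈ 6.18 × 52^0.653 ≈ 81.57 kt.
Difference ≈ 123.38 − 81.57 = 41.81 → 42 kt.

42 kt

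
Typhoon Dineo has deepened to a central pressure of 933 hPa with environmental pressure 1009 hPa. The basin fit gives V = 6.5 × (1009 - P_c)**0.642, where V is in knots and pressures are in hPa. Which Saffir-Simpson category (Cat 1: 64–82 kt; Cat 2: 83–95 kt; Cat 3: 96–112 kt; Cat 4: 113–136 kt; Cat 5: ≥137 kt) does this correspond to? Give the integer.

ΔP = 1009 − 933 = 76 hPa.
V ≈ 6.5 × 76^0.642 = 6.5 × 16.12 ≈ 105 kt.
105 kt falls in the Category 3 band.

3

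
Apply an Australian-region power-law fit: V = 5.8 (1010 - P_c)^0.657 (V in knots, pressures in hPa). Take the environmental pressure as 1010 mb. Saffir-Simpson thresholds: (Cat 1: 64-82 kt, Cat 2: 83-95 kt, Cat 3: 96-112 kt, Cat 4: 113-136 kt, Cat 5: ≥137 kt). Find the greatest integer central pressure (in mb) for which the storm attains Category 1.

971 mb

Category 1 begins at V = 64 kt.
Required ΔP = (64/5.8)^(1/0.657) = 11.034^1.522 ≈ 38.65 mb.
P_c ≤ 1010 − 38.65 = 971.35, so the highest integer P_c is 971 mb.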